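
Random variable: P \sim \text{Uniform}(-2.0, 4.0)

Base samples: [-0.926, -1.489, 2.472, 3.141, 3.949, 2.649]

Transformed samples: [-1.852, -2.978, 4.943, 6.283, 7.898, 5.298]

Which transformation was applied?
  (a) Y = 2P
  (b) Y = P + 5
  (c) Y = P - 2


Checking option (a) Y = 2P:
  P = -0.926 -> Y = -1.852 ✓
  P = -1.489 -> Y = -2.978 ✓
  P = 2.472 -> Y = 4.943 ✓
All samples match this transformation.

(a) 2P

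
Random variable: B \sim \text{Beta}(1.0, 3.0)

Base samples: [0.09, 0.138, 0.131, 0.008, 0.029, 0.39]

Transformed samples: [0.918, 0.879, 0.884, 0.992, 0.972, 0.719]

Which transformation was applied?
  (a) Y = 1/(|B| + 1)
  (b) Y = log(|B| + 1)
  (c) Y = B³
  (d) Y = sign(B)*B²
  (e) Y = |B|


Checking option (a) Y = 1/(|B| + 1):
  B = 0.09 -> Y = 0.918 ✓
  B = 0.138 -> Y = 0.879 ✓
  B = 0.131 -> Y = 0.884 ✓
All samples match this transformation.

(a) 1/(|B| + 1)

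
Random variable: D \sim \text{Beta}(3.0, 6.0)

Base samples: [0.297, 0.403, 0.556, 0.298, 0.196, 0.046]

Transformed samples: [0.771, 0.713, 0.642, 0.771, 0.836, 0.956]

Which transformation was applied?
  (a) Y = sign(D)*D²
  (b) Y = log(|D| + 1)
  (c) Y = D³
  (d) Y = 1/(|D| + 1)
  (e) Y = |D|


Checking option (d) Y = 1/(|D| + 1):
  D = 0.297 -> Y = 0.771 ✓
  D = 0.403 -> Y = 0.713 ✓
  D = 0.556 -> Y = 0.642 ✓
All samples match this transformation.

(d) 1/(|D| + 1)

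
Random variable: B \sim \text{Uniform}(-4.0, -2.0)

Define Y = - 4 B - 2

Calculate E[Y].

For Y = -4B - 2:
E[Y] = -4 * E[B] - 2
E[B] = (-4 - 2)/2 = -3
E[Y] = -4 * (-3) - 2 = 10

10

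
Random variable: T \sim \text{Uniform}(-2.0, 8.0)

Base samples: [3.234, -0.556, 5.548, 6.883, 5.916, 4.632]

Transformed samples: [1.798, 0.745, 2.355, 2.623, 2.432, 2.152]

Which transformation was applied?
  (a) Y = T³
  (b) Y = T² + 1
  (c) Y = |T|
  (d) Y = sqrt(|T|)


Checking option (d) Y = sqrt(|T|):
  T = 3.234 -> Y = 1.798 ✓
  T = -0.556 -> Y = 0.745 ✓
  T = 5.548 -> Y = 2.355 ✓
All samples match this transformation.

(d) sqrt(|T|)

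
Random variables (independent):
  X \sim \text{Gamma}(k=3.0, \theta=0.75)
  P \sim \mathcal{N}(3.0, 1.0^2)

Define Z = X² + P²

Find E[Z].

E[Z] = E[X²] + E[P²]
E[X²] = Var(X) + E[X]² = 1.6875 + 5.0625 = 6.75
E[P²] = Var(P) + E[P]² = 1 + 9 = 10
E[Z] = 6.75 + 10 = 16.75

16.75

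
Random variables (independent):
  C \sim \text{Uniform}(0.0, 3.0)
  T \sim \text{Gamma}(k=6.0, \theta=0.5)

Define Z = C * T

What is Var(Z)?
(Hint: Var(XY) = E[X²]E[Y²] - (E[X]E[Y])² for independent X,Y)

Var(XY) = E[X²]E[Y²] - (E[X]E[Y])²
E[C] = 1.5, Var(C) = 0.75
E[T] = 3, Var(T) = 1.5
E[C²] = 0.75 + 1.5² = 3
E[T²] = 1.5 + 3² = 10.5
Var(Z) = 3*10.5 - (1.5*3)²
= 31.5 - 20.25 = 11.25

11.25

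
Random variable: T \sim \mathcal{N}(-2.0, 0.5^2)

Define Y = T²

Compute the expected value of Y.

E[T²] = Var(T) + (E[T])² = 0.25 + 4 = 4.25

4.25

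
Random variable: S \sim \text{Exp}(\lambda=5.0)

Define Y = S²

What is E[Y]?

E[S²] = Var(S) + (E[S])² = 0.04 + 0.04 = 0.08

0.08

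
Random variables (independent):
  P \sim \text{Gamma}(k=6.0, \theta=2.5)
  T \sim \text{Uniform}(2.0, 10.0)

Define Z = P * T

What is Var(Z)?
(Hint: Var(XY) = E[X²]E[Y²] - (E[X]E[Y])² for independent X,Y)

Var(XY) = E[X²]E[Y²] - (E[X]E[Y])²
E[P] = 15, Var(P) = 37.5
E[T] = 6, Var(T) = 5.3333333
E[P²] = 37.5 + 15² = 262.5
E[T²] = 5.3333333 + 6² = 41.333333
Var(Z) = 262.5*41.333333 - (15*6)²
= 10850 - 8100 = 2750

2750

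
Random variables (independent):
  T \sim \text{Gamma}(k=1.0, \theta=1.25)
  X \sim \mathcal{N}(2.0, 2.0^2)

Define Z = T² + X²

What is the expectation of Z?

E[Z] = E[T²] + E[X²]
E[T²] = Var(T) + E[T]² = 1.5625 + 1.5625 = 3.125
E[X²] = Var(X) + E[X]² = 4 + 4 = 8
E[Z] = 3.125 + 8 = 11.125

11.125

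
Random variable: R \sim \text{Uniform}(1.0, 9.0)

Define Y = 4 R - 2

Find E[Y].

For Y = 4R - 2:
E[Y] = 4 * E[R] - 2
E[R] = (1 + 9)/2 = 5
E[Y] = 4 * 5 - 2 = 18

18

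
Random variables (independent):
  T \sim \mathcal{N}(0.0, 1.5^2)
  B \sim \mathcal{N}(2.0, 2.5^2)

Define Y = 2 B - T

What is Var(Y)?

For independent RVs: Var(aX + bY) = a²Var(X) + b²Var(Y)
Var(T) = 2.25
Var(B) = 6.25
Var(Y) = (-1)²*2.25 + 2²*6.25
= 1*2.25 + 4*6.25 = 27.25

27.25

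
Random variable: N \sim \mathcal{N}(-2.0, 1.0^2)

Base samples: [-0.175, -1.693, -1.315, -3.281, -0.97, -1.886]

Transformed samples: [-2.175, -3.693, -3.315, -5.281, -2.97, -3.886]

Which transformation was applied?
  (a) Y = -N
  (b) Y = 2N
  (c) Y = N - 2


Checking option (c) Y = N - 2:
  N = -0.175 -> Y = -2.175 ✓
  N = -1.693 -> Y = -3.693 ✓
  N = -1.315 -> Y = -3.315 ✓
All samples match this transformation.

(c) N - 2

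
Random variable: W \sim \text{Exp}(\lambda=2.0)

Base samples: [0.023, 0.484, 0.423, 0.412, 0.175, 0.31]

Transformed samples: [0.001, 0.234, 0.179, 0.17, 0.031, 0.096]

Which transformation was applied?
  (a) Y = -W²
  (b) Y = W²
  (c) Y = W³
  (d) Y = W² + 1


Checking option (b) Y = W²:
  W = 0.023 -> Y = 0.001 ✓
  W = 0.484 -> Y = 0.234 ✓
  W = 0.423 -> Y = 0.179 ✓
All samples match this transformation.

(b) W²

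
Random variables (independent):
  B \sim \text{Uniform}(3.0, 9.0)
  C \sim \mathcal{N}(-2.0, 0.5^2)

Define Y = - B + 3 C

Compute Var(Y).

For independent RVs: Var(aX + bY) = a²Var(X) + b²Var(Y)
Var(B) = 3
Var(C) = 0.25
Var(Y) = (-1)²*3 + 3²*0.25
= 1*3 + 9*0.25 = 5.25

5.25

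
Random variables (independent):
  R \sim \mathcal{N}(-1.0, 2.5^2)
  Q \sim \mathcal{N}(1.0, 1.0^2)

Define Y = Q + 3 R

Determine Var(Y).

For independent RVs: Var(aX + bY) = a²Var(X) + b²Var(Y)
Var(R) = 6.25
Var(Q) = 1
Var(Y) = 3²*6.25 + 1²*1
= 9*6.25 + 1*1 = 57.25

57.25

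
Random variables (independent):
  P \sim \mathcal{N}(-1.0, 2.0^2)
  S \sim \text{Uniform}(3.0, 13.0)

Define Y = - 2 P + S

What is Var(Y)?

For independent RVs: Var(aX + bY) = a²Var(X) + b²Var(Y)
Var(P) = 4
Var(S) = 8.3333333
Var(Y) = (-2)²*4 + 1²*8.3333333
= 4*4 + 1*8.3333333 = 24.333333

24.333333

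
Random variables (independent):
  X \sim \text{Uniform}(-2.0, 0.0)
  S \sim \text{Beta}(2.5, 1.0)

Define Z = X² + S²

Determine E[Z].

E[Z] = E[X²] + E[S²]
E[X²] = Var(X) + E[X]² = 0.33333333 + 1 = 1.3333333
E[S²] = Var(S) + E[S]² = 0.045351474 + 0.51020408 = 0.55555556
E[Z] = 1.3333333 + 0.55555556 = 1.8888889

1.8888889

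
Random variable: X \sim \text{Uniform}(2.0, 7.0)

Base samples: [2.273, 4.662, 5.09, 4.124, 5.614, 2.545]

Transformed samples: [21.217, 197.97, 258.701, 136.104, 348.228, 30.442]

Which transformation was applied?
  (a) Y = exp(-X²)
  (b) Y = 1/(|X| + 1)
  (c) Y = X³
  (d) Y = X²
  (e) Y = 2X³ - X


Checking option (e) Y = 2X³ - X:
  X = 2.273 -> Y = 21.217 ✓
  X = 4.662 -> Y = 197.97 ✓
  X = 5.09 -> Y = 258.701 ✓
All samples match this transformation.

(e) 2X³ - X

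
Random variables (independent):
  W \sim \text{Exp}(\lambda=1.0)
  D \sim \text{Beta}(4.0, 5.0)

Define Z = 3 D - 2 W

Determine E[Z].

E[Z] = -2*E[W] + 3*E[D]
E[W] = 1
E[D] = 0.44444444
E[Z] = -2*1 + 3*0.44444444 = -0.66666667

-0.66666667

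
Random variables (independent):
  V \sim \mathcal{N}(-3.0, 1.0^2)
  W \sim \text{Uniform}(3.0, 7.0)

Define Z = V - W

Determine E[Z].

E[Z] = 1*E[V] - 1*E[W]
E[V] = -3
E[W] = 5
E[Z] = 1*(-3) - 1*5 = -8

-8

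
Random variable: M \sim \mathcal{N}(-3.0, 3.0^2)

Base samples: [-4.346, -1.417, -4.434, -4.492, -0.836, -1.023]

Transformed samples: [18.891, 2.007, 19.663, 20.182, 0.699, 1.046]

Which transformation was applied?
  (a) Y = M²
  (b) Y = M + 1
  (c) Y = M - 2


Checking option (a) Y = M²:
  M = -4.346 -> Y = 18.891 ✓
  M = -1.417 -> Y = 2.007 ✓
  M = -4.434 -> Y = 19.663 ✓
All samples match this transformation.

(a) M²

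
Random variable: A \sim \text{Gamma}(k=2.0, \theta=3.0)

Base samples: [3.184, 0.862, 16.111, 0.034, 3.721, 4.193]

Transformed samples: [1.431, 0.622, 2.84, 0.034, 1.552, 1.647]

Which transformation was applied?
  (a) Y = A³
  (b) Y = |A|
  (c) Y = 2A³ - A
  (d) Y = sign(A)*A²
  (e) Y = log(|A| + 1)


Checking option (e) Y = log(|A| + 1):
  A = 3.184 -> Y = 1.431 ✓
  A = 0.862 -> Y = 0.622 ✓
  A = 16.111 -> Y = 2.84 ✓
All samples match this transformation.

(e) log(|A| + 1)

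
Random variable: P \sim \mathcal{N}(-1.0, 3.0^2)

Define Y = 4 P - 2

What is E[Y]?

For Y = 4P - 2:
E[Y] = 4 * E[P] - 2
E[P] = -1.0 = -1
E[Y] = 4 * (-1) - 2 = -6

-6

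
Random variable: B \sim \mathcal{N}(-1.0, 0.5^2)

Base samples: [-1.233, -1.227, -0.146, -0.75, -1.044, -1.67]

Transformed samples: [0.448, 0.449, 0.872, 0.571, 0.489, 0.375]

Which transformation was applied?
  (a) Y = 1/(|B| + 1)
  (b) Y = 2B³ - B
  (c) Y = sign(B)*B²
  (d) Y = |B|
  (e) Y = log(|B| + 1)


Checking option (a) Y = 1/(|B| + 1):
  B = -1.233 -> Y = 0.448 ✓
  B = -1.227 -> Y = 0.449 ✓
  B = -0.146 -> Y = 0.872 ✓
All samples match this transformation.

(a) 1/(|B| + 1)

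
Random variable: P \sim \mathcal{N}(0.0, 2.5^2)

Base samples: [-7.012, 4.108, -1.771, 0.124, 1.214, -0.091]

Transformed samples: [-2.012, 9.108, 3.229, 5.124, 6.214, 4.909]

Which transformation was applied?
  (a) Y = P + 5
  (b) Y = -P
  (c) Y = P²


Checking option (a) Y = P + 5:
  P = -7.012 -> Y = -2.012 ✓
  P = 4.108 -> Y = 9.108 ✓
  P = -1.771 -> Y = 3.229 ✓
All samples match this transformation.

(a) P + 5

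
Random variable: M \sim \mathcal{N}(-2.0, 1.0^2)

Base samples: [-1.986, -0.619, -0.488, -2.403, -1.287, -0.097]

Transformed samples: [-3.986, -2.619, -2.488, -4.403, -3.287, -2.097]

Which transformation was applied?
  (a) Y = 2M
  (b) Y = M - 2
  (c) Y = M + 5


Checking option (b) Y = M - 2:
  M = -1.986 -> Y = -3.986 ✓
  M = -0.619 -> Y = -2.619 ✓
  M = -0.488 -> Y = -2.488 ✓
All samples match this transformation.

(b) M - 2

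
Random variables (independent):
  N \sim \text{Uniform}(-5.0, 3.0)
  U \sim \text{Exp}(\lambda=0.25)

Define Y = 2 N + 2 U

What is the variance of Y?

For independent RVs: Var(aX + bY) = a²Var(X) + b²Var(Y)
Var(N) = 5.3333333
Var(U) = 16
Var(Y) = 2²*5.3333333 + 2²*16
= 4*5.3333333 + 4*16 = 85.333333

85.333333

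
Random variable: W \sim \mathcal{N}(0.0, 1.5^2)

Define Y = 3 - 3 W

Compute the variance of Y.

For Y = aW + b: Var(Y) = a² * Var(W)
Var(W) = 1.5^2 = 2.25
Var(Y) = (-3)² * 2.25 = 9 * 2.25 = 20.25

20.25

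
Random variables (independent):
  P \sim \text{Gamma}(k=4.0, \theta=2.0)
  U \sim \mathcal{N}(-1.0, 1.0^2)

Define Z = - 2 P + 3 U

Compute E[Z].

E[Z] = -2*E[P] + 3*E[U]
E[P] = 8
E[U] = -1
E[Z] = -2*8 + 3*(-1) = -19

-19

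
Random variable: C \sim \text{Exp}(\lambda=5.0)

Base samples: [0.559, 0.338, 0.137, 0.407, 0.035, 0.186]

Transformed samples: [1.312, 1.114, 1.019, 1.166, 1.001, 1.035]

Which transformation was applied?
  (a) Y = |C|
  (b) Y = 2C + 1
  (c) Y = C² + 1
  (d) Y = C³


Checking option (c) Y = C² + 1:
  C = 0.559 -> Y = 1.312 ✓
  C = 0.338 -> Y = 1.114 ✓
  C = 0.137 -> Y = 1.019 ✓
All samples match this transformation.

(c) C² + 1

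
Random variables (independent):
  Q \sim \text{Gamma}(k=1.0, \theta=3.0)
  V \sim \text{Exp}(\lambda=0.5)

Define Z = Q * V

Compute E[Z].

For independent RVs: E[XY] = E[X]*E[Y]
E[Q] = 3
E[V] = 2
E[Z] = 3 * 2 = 6

6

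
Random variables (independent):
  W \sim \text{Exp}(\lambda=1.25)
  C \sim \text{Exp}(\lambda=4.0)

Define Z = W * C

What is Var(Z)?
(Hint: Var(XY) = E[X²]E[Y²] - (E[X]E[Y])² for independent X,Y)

Var(XY) = E[X²]E[Y²] - (E[X]E[Y])²
E[W] = 0.8, Var(W) = 0.64
E[C] = 0.25, Var(C) = 0.0625
E[W²] = 0.64 + 0.8² = 1.28
E[C²] = 0.0625 + 0.25² = 0.125
Var(Z) = 1.28*0.125 - (0.8*0.25)²
= 0.16 - 0.04 = 0.12

0.12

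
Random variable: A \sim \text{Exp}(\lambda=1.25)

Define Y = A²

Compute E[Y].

E[A²] = Var(A) + (E[A])² = 0.64 + 0.64 = 1.28

1.28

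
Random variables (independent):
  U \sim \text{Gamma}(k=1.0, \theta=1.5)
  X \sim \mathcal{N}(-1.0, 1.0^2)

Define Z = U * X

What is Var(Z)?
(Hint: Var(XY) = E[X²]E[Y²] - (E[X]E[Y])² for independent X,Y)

Var(XY) = E[X²]E[Y²] - (E[X]E[Y])²
E[U] = 1.5, Var(U) = 2.25
E[X] = -1, Var(X) = 1
E[U²] = 2.25 + 1.5² = 4.5
E[X²] = 1 + (-1)² = 2
Var(Z) = 4.5*2 - (1.5*(-1))²
= 9 - 2.25 = 6.75

6.75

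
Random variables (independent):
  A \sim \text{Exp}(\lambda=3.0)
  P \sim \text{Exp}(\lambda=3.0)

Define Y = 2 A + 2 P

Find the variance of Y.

For independent RVs: Var(aX + bY) = a²Var(X) + b²Var(Y)
Var(A) = 0.11111111
Var(P) = 0.11111111
Var(Y) = 2²*0.11111111 + 2²*0.11111111
= 4*0.11111111 + 4*0.11111111 = 0.88888889

0.88888889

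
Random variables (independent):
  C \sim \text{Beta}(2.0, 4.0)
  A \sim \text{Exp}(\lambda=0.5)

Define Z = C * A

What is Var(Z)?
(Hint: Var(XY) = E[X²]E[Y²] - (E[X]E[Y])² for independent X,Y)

Var(XY) = E[X²]E[Y²] - (E[X]E[Y])²
E[C] = 0.33333333, Var(C) = 0.031746032
E[A] = 2, Var(A) = 4
E[C²] = 0.031746032 + 0.33333333² = 0.14285714
E[A²] = 4 + 2² = 8
Var(Z) = 0.14285714*8 - (0.33333333*2)²
= 1.1428571 - 0.44444444 = 0.6984127

0.6984127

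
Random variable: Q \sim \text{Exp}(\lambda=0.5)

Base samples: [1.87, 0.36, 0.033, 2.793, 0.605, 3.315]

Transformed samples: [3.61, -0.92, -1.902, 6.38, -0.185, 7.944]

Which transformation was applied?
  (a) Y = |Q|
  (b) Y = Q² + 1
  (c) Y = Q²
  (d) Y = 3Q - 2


Checking option (d) Y = 3Q - 2:
  Q = 1.87 -> Y = 3.61 ✓
  Q = 0.36 -> Y = -0.92 ✓
  Q = 0.033 -> Y = -1.902 ✓
All samples match this transformation.

(d) 3Q - 2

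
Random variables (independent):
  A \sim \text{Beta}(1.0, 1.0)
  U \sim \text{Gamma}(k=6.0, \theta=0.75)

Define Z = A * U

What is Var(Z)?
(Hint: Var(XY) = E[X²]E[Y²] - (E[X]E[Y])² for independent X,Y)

Var(XY) = E[X²]E[Y²] - (E[X]E[Y])²
E[A] = 0.5, Var(A) = 0.083333333
E[U] = 4.5, Var(U) = 3.375
E[A²] = 0.083333333 + 0.5² = 0.33333333
E[U²] = 3.375 + 4.5² = 23.625
Var(Z) = 0.33333333*23.625 - (0.5*4.5)²
= 7.875 - 5.0625 = 2.8125

2.8125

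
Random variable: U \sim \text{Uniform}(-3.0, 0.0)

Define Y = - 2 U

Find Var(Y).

For Y = aU + b: Var(Y) = a² * Var(U)
Var(U) = (0 + 3)^2/12 = 0.75
Var(Y) = (-2)² * 0.75 = 4 * 0.75 = 3

3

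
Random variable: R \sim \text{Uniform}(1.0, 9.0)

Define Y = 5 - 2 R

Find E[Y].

For Y = -2R + 5:
E[Y] = -2 * E[R] + 5
E[R] = (1 + 9)/2 = 5
E[Y] = -2 * 5 + 5 = -5

-5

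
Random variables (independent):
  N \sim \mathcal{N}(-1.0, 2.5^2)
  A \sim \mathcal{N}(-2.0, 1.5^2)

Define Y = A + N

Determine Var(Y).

For independent RVs: Var(aX + bY) = a²Var(X) + b²Var(Y)
Var(N) = 6.25
Var(A) = 2.25
Var(Y) = 1²*6.25 + 1²*2.25
= 1*6.25 + 1*2.25 = 8.5

8.5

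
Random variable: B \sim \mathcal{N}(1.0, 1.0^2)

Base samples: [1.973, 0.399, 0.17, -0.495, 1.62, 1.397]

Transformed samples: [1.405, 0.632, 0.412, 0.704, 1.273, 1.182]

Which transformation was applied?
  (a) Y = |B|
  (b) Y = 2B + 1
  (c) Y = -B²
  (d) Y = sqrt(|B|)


Checking option (d) Y = sqrt(|B|):
  B = 1.973 -> Y = 1.405 ✓
  B = 0.399 -> Y = 0.632 ✓
  B = 0.17 -> Y = 0.412 ✓
All samples match this transformation.

(d) sqrt(|B|)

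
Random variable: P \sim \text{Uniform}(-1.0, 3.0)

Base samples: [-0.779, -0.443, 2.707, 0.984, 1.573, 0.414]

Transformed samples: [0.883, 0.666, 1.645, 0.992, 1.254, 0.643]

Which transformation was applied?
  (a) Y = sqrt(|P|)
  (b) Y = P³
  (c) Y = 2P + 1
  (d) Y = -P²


Checking option (a) Y = sqrt(|P|):
  P = -0.779 -> Y = 0.883 ✓
  P = -0.443 -> Y = 0.666 ✓
  P = 2.707 -> Y = 1.645 ✓
All samples match this transformation.

(a) sqrt(|P|)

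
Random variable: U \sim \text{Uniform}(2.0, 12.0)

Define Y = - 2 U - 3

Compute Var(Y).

For Y = aU + b: Var(Y) = a² * Var(U)
Var(U) = (12 - 2)^2/12 = 8.3333333
Var(Y) = (-2)² * 8.3333333 = 4 * 8.3333333 = 33.333333

33.333333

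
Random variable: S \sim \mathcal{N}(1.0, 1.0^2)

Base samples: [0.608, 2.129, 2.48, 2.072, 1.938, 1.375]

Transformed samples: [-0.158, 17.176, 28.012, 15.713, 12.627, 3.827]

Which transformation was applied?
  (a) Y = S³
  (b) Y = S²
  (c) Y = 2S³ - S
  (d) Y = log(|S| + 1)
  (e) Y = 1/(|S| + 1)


Checking option (c) Y = 2S³ - S:
  S = 0.608 -> Y = -0.158 ✓
  S = 2.129 -> Y = 17.176 ✓
  S = 2.48 -> Y = 28.012 ✓
All samples match this transformation.

(c) 2S³ - S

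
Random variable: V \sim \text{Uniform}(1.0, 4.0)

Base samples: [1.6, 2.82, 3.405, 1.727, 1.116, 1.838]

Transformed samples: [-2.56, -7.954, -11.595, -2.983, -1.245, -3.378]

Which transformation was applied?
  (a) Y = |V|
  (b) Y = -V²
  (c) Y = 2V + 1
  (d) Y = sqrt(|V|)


Checking option (b) Y = -V²:
  V = 1.6 -> Y = -2.56 ✓
  V = 2.82 -> Y = -7.954 ✓
  V = 3.405 -> Y = -11.595 ✓
All samples match this transformation.

(b) -V²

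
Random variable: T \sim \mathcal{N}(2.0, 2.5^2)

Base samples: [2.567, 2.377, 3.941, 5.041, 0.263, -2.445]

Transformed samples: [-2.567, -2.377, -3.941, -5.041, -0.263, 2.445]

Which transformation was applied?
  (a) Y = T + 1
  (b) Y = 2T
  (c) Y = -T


Checking option (c) Y = -T:
  T = 2.567 -> Y = -2.567 ✓
  T = 2.377 -> Y = -2.377 ✓
  T = 3.941 -> Y = -3.941 ✓
All samples match this transformation.

(c) -T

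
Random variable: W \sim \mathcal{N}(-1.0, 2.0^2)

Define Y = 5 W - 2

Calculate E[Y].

For Y = 5W - 2:
E[Y] = 5 * E[W] - 2
E[W] = -1.0 = -1
E[Y] = 5 * (-1) - 2 = -7

-7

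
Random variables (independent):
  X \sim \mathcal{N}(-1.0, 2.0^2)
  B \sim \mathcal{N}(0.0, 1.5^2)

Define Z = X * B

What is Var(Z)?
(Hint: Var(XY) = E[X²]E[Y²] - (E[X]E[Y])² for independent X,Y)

Var(XY) = E[X²]E[Y²] - (E[X]E[Y])²
E[X] = -1, Var(X) = 4
E[B] = 0, Var(B) = 2.25
E[X²] = 4 + (-1)² = 5
E[B²] = 2.25 + 0² = 2.25
Var(Z) = 5*2.25 - (-1*0)²
= 11.25 - 0 = 11.25

11.25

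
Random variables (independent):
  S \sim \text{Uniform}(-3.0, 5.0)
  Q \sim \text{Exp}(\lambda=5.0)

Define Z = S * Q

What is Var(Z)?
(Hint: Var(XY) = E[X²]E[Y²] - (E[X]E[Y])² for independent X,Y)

Var(XY) = E[X²]E[Y²] - (E[X]E[Y])²
E[S] = 1, Var(S) = 5.3333333
E[Q] = 0.2, Var(Q) = 0.04
E[S²] = 5.3333333 + 1² = 6.3333333
E[Q²] = 0.04 + 0.2² = 0.08
Var(Z) = 6.3333333*0.08 - (1*0.2)²
= 0.50666667 - 0.04 = 0.46666667

0.46666667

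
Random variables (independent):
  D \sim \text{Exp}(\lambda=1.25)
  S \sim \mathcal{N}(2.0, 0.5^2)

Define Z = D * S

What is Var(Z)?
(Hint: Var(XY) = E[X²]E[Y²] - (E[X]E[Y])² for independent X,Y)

Var(XY) = E[X²]E[Y²] - (E[X]E[Y])²
E[D] = 0.8, Var(D) = 0.64
E[S] = 2, Var(S) = 0.25
E[D²] = 0.64 + 0.8² = 1.28
E[S²] = 0.25 + 2² = 4.25
Var(Z) = 1.28*4.25 - (0.8*2)²
= 5.44 - 2.56 = 2.88

2.88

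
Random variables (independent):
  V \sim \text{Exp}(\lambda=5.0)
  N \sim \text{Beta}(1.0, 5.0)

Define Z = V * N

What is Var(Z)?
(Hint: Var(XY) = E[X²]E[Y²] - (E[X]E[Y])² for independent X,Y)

Var(XY) = E[X²]E[Y²] - (E[X]E[Y])²
E[V] = 0.2, Var(V) = 0.04
E[N] = 0.16666667, Var(N) = 0.01984127
E[V²] = 0.04 + 0.2² = 0.08
E[N²] = 0.01984127 + 0.16666667² = 0.047619048
Var(Z) = 0.08*0.047619048 - (0.2*0.16666667)²
= 0.0038095238 - 0.0011111111 = 0.0026984127

0.0026984127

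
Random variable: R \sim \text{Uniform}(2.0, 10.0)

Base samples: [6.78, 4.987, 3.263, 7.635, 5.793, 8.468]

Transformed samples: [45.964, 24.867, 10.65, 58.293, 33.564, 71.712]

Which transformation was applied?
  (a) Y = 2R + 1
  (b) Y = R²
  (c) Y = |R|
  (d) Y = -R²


Checking option (b) Y = R²:
  R = 6.78 -> Y = 45.964 ✓
  R = 4.987 -> Y = 24.867 ✓
  R = 3.263 -> Y = 10.65 ✓
All samples match this transformation.

(b) R²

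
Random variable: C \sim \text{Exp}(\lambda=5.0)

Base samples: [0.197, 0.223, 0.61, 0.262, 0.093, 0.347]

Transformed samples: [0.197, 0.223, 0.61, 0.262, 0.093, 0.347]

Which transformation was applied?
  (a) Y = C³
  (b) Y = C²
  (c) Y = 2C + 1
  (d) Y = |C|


Checking option (d) Y = |C|:
  C = 0.197 -> Y = 0.197 ✓
  C = 0.223 -> Y = 0.223 ✓
  C = 0.61 -> Y = 0.61 ✓
All samples match this transformation.

(d) |C|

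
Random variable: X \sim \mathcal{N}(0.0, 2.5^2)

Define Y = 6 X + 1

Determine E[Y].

For Y = 6X + 1:
E[Y] = 6 * E[X] + 1
E[X] = 0.0 = 0
E[Y] = 6 * 0 + 1 = 1

1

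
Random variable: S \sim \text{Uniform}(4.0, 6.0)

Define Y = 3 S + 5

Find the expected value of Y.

For Y = 3S + 5:
E[Y] = 3 * E[S] + 5
E[S] = (4 + 6)/2 = 5
E[Y] = 3 * 5 + 5 = 20

20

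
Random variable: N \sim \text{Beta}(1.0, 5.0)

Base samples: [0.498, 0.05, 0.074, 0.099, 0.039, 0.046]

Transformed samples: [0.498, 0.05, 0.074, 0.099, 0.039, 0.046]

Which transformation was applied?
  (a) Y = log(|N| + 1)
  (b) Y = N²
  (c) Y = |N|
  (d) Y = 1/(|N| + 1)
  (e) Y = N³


Checking option (c) Y = |N|:
  N = 0.498 -> Y = 0.498 ✓
  N = 0.05 -> Y = 0.05 ✓
  N = 0.074 -> Y = 0.074 ✓
All samples match this transformation.

(c) |N|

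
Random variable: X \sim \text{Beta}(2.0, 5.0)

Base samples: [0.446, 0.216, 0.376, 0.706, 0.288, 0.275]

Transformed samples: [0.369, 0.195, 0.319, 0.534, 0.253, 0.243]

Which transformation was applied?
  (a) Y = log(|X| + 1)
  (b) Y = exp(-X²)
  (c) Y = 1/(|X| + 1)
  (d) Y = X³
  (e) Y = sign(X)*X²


Checking option (a) Y = log(|X| + 1):
  X = 0.446 -> Y = 0.369 ✓
  X = 0.216 -> Y = 0.195 ✓
  X = 0.376 -> Y = 0.319 ✓
All samples match this transformation.

(a) log(|X| + 1)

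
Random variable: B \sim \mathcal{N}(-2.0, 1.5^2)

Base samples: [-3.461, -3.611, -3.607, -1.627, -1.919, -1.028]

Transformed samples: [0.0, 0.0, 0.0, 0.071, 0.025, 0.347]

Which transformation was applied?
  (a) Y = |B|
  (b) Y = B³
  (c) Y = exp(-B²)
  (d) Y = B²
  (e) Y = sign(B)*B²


Checking option (c) Y = exp(-B²):
  B = -3.461 -> Y = 0.0 ✓
  B = -3.611 -> Y = 0.0 ✓
  B = -3.607 -> Y = 0.0 ✓
All samples match this transformation.

(c) exp(-B²)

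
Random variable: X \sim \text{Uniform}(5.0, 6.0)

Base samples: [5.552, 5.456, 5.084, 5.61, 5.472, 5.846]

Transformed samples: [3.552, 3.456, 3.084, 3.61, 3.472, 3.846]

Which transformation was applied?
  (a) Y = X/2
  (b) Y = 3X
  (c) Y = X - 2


Checking option (c) Y = X - 2:
  X = 5.552 -> Y = 3.552 ✓
  X = 5.456 -> Y = 3.456 ✓
  X = 5.084 -> Y = 3.084 ✓
All samples match this transformation.

(c) X - 2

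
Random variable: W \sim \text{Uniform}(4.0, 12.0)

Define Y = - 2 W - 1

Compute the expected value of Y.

For Y = -2W - 1:
E[Y] = -2 * E[W] - 1
E[W] = (4 + 12)/2 = 8
E[Y] = -2 * 8 - 1 = -17

-17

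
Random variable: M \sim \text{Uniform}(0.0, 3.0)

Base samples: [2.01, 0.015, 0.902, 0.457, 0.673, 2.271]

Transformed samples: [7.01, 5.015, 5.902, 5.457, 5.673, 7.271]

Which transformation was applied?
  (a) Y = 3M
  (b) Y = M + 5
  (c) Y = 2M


Checking option (b) Y = M + 5:
  M = 2.01 -> Y = 7.01 ✓
  M = 0.015 -> Y = 5.015 ✓
  M = 0.902 -> Y = 5.902 ✓
All samples match this transformation.

(b) M + 5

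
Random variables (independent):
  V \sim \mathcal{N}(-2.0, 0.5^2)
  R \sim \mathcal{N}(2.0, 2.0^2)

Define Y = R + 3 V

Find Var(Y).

For independent RVs: Var(aX + bY) = a²Var(X) + b²Var(Y)
Var(V) = 0.25
Var(R) = 4
Var(Y) = 3²*0.25 + 1²*4
= 9*0.25 + 1*4 = 6.25

6.25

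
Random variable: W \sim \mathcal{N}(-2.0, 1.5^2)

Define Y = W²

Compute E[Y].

Using E[X²] = Var(X) + (E[X])²:
E[W] = -2
Var(W) = 1.5^2 = 2.25
E[W²] = 2.25 + (-2)² = 2.25 + 4 = 6.25

6.25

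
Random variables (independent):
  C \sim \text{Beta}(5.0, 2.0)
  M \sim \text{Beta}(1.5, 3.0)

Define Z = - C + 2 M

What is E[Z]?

E[Z] = -1*E[C] + 2*E[M]
E[C] = 0.71428571
E[M] = 0.33333333
E[Z] = -1*0.71428571 + 2*0.33333333 = -0.047619048

-0.047619048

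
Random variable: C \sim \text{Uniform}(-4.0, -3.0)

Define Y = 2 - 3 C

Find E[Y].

For Y = -3C + 2:
E[Y] = -3 * E[C] + 2
E[C] = (-4 - 3)/2 = -3.5
E[Y] = -3 * (-3.5) + 2 = 12.5

12.5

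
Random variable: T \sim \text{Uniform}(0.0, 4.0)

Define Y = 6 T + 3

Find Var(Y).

For Y = aT + b: Var(Y) = a² * Var(T)
Var(T) = (4 - 0)^2/12 = 1.3333333
Var(Y) = 6² * 1.3333333 = 36 * 1.3333333 = 48

48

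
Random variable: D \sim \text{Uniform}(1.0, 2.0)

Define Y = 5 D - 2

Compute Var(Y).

For Y = aD + b: Var(Y) = a² * Var(D)
Var(D) = (2 - 1)^2/12 = 0.083333333
Var(Y) = 5² * 0.083333333 = 25 * 0.083333333 = 2.0833333

2.0833333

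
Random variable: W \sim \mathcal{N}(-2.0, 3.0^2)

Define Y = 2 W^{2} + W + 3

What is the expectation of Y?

E[Y] = 2*E[W²] + 1*E[W] + 3
E[W] = -2
E[W²] = Var(W) + (E[W])² = 9 + 4 = 13
E[Y] = 2*13 + 1*(-2) + 3 = 27

27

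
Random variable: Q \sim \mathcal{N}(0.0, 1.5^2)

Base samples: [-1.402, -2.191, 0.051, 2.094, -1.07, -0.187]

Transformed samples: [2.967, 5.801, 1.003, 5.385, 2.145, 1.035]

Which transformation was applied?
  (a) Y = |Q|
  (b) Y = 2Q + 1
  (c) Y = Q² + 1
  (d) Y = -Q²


Checking option (c) Y = Q² + 1:
  Q = -1.402 -> Y = 2.967 ✓
  Q = -2.191 -> Y = 5.801 ✓
  Q = 0.051 -> Y = 1.003 ✓
All samples match this transformation.

(c) Q² + 1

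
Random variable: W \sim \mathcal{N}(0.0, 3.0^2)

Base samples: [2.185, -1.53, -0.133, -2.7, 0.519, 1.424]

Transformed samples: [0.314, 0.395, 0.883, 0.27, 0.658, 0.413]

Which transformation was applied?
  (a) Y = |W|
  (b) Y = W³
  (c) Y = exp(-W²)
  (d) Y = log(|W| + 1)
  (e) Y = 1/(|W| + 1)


Checking option (e) Y = 1/(|W| + 1):
  W = 2.185 -> Y = 0.314 ✓
  W = -1.53 -> Y = 0.395 ✓
  W = -0.133 -> Y = 0.883 ✓
All samples match this transformation.

(e) 1/(|W| + 1)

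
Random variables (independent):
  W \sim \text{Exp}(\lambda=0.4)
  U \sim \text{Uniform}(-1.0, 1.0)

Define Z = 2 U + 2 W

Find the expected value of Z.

E[Z] = 2*E[W] + 2*E[U]
E[W] = 2.5
E[U] = 0
E[Z] = 2*2.5 + 2*0 = 5

5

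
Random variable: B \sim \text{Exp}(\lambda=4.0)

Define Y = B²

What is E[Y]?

E[B²] = Var(B) + (E[B])² = 0.0625 + 0.0625 = 0.125

0.125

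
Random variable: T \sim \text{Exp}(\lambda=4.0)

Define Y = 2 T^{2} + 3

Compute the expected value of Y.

E[Y] = 2*E[T²] + 3
E[T] = 0.25
E[T²] = Var(T) + (E[T])² = 0.0625 + 0.0625 = 0.125
E[Y] = 2*0.125 + 3 = 3.25

3.25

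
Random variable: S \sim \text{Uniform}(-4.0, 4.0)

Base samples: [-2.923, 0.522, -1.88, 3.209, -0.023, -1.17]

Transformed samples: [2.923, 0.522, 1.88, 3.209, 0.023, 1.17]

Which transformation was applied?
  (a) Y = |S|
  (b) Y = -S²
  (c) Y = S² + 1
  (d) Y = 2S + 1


Checking option (a) Y = |S|:
  S = -2.923 -> Y = 2.923 ✓
  S = 0.522 -> Y = 0.522 ✓
  S = -1.88 -> Y = 1.88 ✓
All samples match this transformation.

(a) |S|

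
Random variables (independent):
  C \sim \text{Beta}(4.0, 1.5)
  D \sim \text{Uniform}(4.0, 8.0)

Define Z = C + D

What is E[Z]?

E[Z] = 1*E[C] + 1*E[D]
E[C] = 0.72727273
E[D] = 6
E[Z] = 1*0.72727273 + 1*6 = 6.7272727

6.7272727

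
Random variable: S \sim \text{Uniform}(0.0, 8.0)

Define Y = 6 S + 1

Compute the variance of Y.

For Y = aS + b: Var(Y) = a² * Var(S)
Var(S) = (8 - 0)^2/12 = 5.3333333
Var(Y) = 6² * 5.3333333 = 36 * 5.3333333 = 192

192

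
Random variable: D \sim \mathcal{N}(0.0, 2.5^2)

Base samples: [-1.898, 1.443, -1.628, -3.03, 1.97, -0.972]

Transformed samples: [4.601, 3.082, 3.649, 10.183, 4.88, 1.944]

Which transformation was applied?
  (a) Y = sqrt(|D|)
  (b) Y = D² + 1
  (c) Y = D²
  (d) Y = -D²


Checking option (b) Y = D² + 1:
  D = -1.898 -> Y = 4.601 ✓
  D = 1.443 -> Y = 3.082 ✓
  D = -1.628 -> Y = 3.649 ✓
All samples match this transformation.

(b) D² + 1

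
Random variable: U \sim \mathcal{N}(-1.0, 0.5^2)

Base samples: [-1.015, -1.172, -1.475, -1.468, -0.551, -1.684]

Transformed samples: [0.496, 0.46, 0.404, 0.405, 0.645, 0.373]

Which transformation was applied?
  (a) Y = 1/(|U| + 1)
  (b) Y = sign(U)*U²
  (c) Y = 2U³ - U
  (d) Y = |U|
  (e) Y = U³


Checking option (a) Y = 1/(|U| + 1):
  U = -1.015 -> Y = 0.496 ✓
  U = -1.172 -> Y = 0.46 ✓
  U = -1.475 -> Y = 0.404 ✓
All samples match this transformation.

(a) 1/(|U| + 1)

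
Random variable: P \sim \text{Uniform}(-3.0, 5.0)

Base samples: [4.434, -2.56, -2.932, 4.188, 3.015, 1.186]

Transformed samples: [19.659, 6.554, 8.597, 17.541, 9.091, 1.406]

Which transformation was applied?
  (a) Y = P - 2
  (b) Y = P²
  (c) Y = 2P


Checking option (b) Y = P²:
  P = 4.434 -> Y = 19.659 ✓
  P = -2.56 -> Y = 6.554 ✓
  P = -2.932 -> Y = 8.597 ✓
All samples match this transformation.

(b) P²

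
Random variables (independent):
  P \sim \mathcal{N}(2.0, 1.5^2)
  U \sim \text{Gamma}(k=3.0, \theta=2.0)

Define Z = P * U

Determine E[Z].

For independent RVs: E[XY] = E[X]*E[Y]
E[P] = 2
E[U] = 6
E[Z] = 2 * 6 = 12

12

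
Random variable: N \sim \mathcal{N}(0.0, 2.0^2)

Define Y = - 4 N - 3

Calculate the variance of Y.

For Y = aN + b: Var(Y) = a² * Var(N)
Var(N) = 2.0^2 = 4
Var(Y) = (-4)² * 4 = 16 * 4 = 64

64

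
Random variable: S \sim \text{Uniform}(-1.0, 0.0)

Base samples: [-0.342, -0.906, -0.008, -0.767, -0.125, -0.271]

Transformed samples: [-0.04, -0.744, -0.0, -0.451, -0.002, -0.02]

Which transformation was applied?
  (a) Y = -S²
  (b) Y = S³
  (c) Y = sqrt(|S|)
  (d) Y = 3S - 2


Checking option (b) Y = S³:
  S = -0.342 -> Y = -0.04 ✓
  S = -0.906 -> Y = -0.744 ✓
  S = -0.008 -> Y = -0.0 ✓
All samples match this transformation.

(b) S³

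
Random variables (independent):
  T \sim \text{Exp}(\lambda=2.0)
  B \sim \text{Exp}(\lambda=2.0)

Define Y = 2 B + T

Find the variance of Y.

For independent RVs: Var(aX + bY) = a²Var(X) + b²Var(Y)
Var(T) = 0.25
Var(B) = 0.25
Var(Y) = 1²*0.25 + 2²*0.25
= 1*0.25 + 4*0.25 = 1.25

1.25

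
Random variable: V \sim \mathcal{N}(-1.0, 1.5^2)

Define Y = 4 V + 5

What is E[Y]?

For Y = 4V + 5:
E[Y] = 4 * E[V] + 5
E[V] = -1.0 = -1
E[Y] = 4 * (-1) + 5 = 1

1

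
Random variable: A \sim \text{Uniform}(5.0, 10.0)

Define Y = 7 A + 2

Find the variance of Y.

For Y = aA + b: Var(Y) = a² * Var(A)
Var(A) = (10 - 5)^2/12 = 2.0833333
Var(Y) = 7² * 2.0833333 = 49 * 2.0833333 = 102.08333

102.08333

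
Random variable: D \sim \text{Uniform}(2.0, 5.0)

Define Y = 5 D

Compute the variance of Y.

For Y = aD + b: Var(Y) = a² * Var(D)
Var(D) = (5 - 2)^2/12 = 0.75
Var(Y) = 5² * 0.75 = 25 * 0.75 = 18.75

18.75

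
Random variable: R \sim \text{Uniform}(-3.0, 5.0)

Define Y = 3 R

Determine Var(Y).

For Y = aR + b: Var(Y) = a² * Var(R)
Var(R) = (5 + 3)^2/12 = 5.3333333
Var(Y) = 3² * 5.3333333 = 9 * 5.3333333 = 48

48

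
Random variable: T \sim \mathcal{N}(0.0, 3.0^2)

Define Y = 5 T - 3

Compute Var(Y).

For Y = aT + b: Var(Y) = a² * Var(T)
Var(T) = 3.0^2 = 9
Var(Y) = 5² * 9 = 25 * 9 = 225

225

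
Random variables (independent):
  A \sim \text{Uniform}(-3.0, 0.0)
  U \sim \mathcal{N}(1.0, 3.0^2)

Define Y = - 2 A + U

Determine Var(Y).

For independent RVs: Var(aX + bY) = a²Var(X) + b²Var(Y)
Var(A) = 0.75
Var(U) = 9
Var(Y) = (-2)²*0.75 + 1²*9
= 4*0.75 + 1*9 = 12

12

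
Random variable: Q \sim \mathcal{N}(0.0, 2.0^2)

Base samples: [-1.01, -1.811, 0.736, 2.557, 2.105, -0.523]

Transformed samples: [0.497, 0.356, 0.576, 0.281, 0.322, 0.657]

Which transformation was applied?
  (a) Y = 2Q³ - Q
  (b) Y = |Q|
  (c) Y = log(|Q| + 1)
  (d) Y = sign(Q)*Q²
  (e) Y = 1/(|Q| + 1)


Checking option (e) Y = 1/(|Q| + 1):
  Q = -1.01 -> Y = 0.497 ✓
  Q = -1.811 -> Y = 0.356 ✓
  Q = 0.736 -> Y = 0.576 ✓
All samples match this transformation.

(e) 1/(|Q| + 1)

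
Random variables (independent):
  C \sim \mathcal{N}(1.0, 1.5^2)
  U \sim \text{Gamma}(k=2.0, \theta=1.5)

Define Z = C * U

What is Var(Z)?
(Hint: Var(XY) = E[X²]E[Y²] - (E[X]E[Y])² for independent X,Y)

Var(XY) = E[X²]E[Y²] - (E[X]E[Y])²
E[C] = 1, Var(C) = 2.25
E[U] = 3, Var(U) = 4.5
E[C²] = 2.25 + 1² = 3.25
E[U²] = 4.5 + 3² = 13.5
Var(Z) = 3.25*13.5 - (1*3)²
= 43.875 - 9 = 34.875

34.875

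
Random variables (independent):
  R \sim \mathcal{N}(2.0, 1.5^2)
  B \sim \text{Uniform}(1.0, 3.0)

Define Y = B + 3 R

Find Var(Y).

For independent RVs: Var(aX + bY) = a²Var(X) + b²Var(Y)
Var(R) = 2.25
Var(B) = 0.33333333
Var(Y) = 3²*2.25 + 1²*0.33333333
= 9*2.25 + 1*0.33333333 = 20.583333

20.583333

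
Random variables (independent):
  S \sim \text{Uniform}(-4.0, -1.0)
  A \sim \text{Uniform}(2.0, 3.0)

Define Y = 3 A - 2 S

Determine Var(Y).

For independent RVs: Var(aX + bY) = a²Var(X) + b²Var(Y)
Var(S) = 0.75
Var(A) = 0.083333333
Var(Y) = (-2)²*0.75 + 3²*0.083333333
= 4*0.75 + 9*0.083333333 = 3.75

3.75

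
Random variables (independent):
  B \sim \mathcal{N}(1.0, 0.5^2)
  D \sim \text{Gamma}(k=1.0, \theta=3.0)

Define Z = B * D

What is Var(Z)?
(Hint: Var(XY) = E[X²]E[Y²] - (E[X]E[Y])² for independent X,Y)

Var(XY) = E[X²]E[Y²] - (E[X]E[Y])²
E[B] = 1, Var(B) = 0.25
E[D] = 3, Var(D) = 9
E[B²] = 0.25 + 1² = 1.25
E[D²] = 9 + 3² = 18
Var(Z) = 1.25*18 - (1*3)²
= 22.5 - 9 = 13.5

13.5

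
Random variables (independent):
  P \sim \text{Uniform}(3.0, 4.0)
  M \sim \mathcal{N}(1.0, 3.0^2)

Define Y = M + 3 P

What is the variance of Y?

For independent RVs: Var(aX + bY) = a²Var(X) + b²Var(Y)
Var(P) = 0.083333333
Var(M) = 9
Var(Y) = 3²*0.083333333 + 1²*9
= 9*0.083333333 + 1*9 = 9.75

9.75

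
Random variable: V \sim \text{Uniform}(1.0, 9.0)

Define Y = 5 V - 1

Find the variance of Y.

For Y = aV + b: Var(Y) = a² * Var(V)
Var(V) = (9 - 1)^2/12 = 5.3333333
Var(Y) = 5² * 5.3333333 = 25 * 5.3333333 = 133.33333

133.33333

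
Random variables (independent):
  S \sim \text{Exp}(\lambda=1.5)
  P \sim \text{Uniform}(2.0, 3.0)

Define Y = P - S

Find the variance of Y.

For independent RVs: Var(aX + bY) = a²Var(X) + b²Var(Y)
Var(S) = 0.44444444
Var(P) = 0.083333333
Var(Y) = (-1)²*0.44444444 + 1²*0.083333333
= 1*0.44444444 + 1*0.083333333 = 0.52777778

0.52777778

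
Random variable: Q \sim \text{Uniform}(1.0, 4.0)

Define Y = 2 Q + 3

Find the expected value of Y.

For Y = 2Q + 3:
E[Y] = 2 * E[Q] + 3
E[Q] = (1 + 4)/2 = 2.5
E[Y] = 2 * 2.5 + 3 = 8

8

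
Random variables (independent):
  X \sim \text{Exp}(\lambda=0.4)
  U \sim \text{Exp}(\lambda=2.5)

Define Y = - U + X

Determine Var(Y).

For independent RVs: Var(aX + bY) = a²Var(X) + b²Var(Y)
Var(X) = 6.25
Var(U) = 0.16
Var(Y) = 1²*6.25 + (-1)²*0.16
= 1*6.25 + 1*0.16 = 6.41

6.41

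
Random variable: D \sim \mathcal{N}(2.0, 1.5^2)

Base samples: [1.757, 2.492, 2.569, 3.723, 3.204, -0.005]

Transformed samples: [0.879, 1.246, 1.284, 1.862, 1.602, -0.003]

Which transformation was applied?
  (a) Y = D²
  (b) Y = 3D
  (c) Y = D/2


Checking option (c) Y = D/2:
  D = 1.757 -> Y = 0.879 ✓
  D = 2.492 -> Y = 1.246 ✓
  D = 2.569 -> Y = 1.284 ✓
All samples match this transformation.

(c) D/2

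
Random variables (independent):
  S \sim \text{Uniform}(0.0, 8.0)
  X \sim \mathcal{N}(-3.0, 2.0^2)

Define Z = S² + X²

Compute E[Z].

E[Z] = E[S²] + E[X²]
E[S²] = Var(S) + E[S]² = 5.3333333 + 16 = 21.333333
E[X²] = Var(X) + E[X]² = 4 + 9 = 13
E[Z] = 21.333333 + 13 = 34.333333

34.333333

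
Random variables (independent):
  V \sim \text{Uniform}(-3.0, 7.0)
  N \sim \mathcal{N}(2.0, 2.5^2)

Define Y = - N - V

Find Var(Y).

For independent RVs: Var(aX + bY) = a²Var(X) + b²Var(Y)
Var(V) = 8.3333333
Var(N) = 6.25
Var(Y) = (-1)²*8.3333333 + (-1)²*6.25
= 1*8.3333333 + 1*6.25 = 14.583333

14.583333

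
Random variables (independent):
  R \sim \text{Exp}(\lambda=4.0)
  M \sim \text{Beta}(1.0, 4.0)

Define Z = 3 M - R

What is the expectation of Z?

E[Z] = -1*E[R] + 3*E[M]
E[R] = 0.25
E[M] = 0.2
E[Z] = -1*0.25 + 3*0.2 = 0.35

0.35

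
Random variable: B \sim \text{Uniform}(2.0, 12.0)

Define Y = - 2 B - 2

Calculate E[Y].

For Y = -2B - 2:
E[Y] = -2 * E[B] - 2
E[B] = (2 + 12)/2 = 7
E[Y] = -2 * 7 - 2 = -16

-16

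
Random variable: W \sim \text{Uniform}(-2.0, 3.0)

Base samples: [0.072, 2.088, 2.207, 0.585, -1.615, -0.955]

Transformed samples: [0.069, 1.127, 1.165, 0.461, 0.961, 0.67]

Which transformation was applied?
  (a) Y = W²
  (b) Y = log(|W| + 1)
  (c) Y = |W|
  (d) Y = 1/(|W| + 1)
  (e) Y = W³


Checking option (b) Y = log(|W| + 1):
  W = 0.072 -> Y = 0.069 ✓
  W = 2.088 -> Y = 1.127 ✓
  W = 2.207 -> Y = 1.165 ✓
All samples match this transformation.

(b) log(|W| + 1)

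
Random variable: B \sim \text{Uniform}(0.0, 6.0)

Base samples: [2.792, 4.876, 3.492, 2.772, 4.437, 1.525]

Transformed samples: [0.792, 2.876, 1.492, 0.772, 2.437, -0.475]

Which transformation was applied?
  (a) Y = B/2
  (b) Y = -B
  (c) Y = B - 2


Checking option (c) Y = B - 2:
  B = 2.792 -> Y = 0.792 ✓
  B = 4.876 -> Y = 2.876 ✓
  B = 3.492 -> Y = 1.492 ✓
All samples match this transformation.

(c) B - 2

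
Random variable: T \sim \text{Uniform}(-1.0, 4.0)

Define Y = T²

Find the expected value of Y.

Using E[X²] = Var(X) + (E[X])²:
E[T] = 1.5
Var(T) = (4 + 1)^2/12 = 2.0833333
E[T²] = 2.0833333 + 1.5² = 2.0833333 + 2.25 = 4.3333333

4.3333333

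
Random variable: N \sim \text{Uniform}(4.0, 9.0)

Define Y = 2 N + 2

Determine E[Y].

For Y = 2N + 2:
E[Y] = 2 * E[N] + 2
E[N] = (4 + 9)/2 = 6.5
E[Y] = 2 * 6.5 + 2 = 15

15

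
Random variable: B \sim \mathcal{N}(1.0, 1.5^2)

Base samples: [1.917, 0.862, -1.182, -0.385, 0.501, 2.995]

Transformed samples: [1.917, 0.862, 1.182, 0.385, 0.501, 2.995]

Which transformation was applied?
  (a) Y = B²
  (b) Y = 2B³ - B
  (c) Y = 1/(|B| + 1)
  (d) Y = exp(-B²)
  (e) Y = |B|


Checking option (e) Y = |B|:
  B = 1.917 -> Y = 1.917 ✓
  B = 0.862 -> Y = 0.862 ✓
  B = -1.182 -> Y = 1.182 ✓
All samples match this transformation.

(e) |B|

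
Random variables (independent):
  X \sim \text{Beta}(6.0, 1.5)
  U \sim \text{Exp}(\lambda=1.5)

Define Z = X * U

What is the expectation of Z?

For independent RVs: E[XY] = E[X]*E[Y]
E[X] = 0.8
E[U] = 0.66666667
E[Z] = 0.8 * 0.66666667 = 0.53333333

0.53333333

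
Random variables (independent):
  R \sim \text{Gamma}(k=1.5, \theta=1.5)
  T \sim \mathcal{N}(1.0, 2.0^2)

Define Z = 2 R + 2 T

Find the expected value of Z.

E[Z] = 2*E[R] + 2*E[T]
E[R] = 2.25
E[T] = 1
E[Z] = 2*2.25 + 2*1 = 6.5

6.5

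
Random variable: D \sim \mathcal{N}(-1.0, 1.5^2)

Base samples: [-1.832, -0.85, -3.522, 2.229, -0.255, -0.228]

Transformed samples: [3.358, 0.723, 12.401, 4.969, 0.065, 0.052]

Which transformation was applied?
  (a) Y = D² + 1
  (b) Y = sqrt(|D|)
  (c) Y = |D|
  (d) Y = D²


Checking option (d) Y = D²:
  D = -1.832 -> Y = 3.358 ✓
  D = -0.85 -> Y = 0.723 ✓
  D = -3.522 -> Y = 12.401 ✓
All samples match this transformation.

(d) D²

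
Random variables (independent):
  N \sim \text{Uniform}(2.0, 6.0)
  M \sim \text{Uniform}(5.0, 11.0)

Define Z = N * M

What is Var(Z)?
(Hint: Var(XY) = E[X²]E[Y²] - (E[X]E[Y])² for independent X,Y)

Var(XY) = E[X²]E[Y²] - (E[X]E[Y])²
E[N] = 4, Var(N) = 1.3333333
E[M] = 8, Var(M) = 3
E[N²] = 1.3333333 + 4² = 17.333333
E[M²] = 3 + 8² = 67
Var(Z) = 17.333333*67 - (4*8)²
= 1161.3333 - 1024 = 137.33333

137.33333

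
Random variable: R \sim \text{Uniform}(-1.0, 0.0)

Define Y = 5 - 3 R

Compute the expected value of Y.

For Y = -3R + 5:
E[Y] = -3 * E[R] + 5
E[R] = (-1 + 0)/2 = -0.5
E[Y] = -3 * (-0.5) + 5 = 6.5

6.5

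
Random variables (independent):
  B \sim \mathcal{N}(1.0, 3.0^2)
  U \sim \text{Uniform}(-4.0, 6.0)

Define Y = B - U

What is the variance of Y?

For independent RVs: Var(aX + bY) = a²Var(X) + b²Var(Y)
Var(B) = 9
Var(U) = 8.3333333
Var(Y) = 1²*9 + (-1)²*8.3333333
= 1*9 + 1*8.3333333 = 17.333333

17.333333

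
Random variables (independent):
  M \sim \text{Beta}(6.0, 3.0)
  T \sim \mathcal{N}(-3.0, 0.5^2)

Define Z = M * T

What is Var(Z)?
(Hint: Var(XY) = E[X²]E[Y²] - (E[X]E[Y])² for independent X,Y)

Var(XY) = E[X²]E[Y²] - (E[X]E[Y])²
E[M] = 0.66666667, Var(M) = 0.022222222
E[T] = -3, Var(T) = 0.25
E[M²] = 0.022222222 + 0.66666667² = 0.46666667
E[T²] = 0.25 + (-3)² = 9.25
Var(Z) = 0.46666667*9.25 - (0.66666667*(-3))²
= 4.3166667 - 4 = 0.31666667

0.31666667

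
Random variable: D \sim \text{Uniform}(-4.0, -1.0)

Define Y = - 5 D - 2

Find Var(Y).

For Y = aD + b: Var(Y) = a² * Var(D)
Var(D) = (-1 + 4)^2/12 = 0.75
Var(Y) = (-5)² * 0.75 = 25 * 0.75 = 18.75

18.75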